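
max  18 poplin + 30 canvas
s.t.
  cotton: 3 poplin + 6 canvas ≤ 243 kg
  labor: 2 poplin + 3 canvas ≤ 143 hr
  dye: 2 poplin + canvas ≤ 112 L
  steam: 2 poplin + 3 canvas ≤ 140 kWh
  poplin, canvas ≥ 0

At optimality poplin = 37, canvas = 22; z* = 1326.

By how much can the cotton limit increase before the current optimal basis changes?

Binding constraints: cotton, steam. The basis is B = [[3,6],[2,3]] with det -3.
Per unit increase in cotton, x* moves by d = (-1, 0.6667).
The basis stays optimal until poplin reaches 0; allowable increase = 37 kg.

37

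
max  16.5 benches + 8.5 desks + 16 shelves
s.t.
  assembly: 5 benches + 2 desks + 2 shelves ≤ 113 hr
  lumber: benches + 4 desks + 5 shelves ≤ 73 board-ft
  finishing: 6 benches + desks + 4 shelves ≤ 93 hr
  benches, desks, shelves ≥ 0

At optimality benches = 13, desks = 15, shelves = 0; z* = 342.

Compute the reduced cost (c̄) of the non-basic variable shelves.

Binding: lumber and finishing. Non-binding: assembly (18 unused).
By complementary slackness, y = 0 for the non-binding constraint.
Dual feasibility on the basic columns requires 1·y_lumber + 6·y_finishing = 16.5, 4·y_lumber + 1·y_finishing = 8.5.
This yields shadow prices y_lumber = 1.5, y_finishing = 2.5.
Reduced cost of shelves: c₃ − yᵀa₃ = 16 − (1.5·5 + 2.5·4) = 16 − 17.5 = -1.5.

-1.5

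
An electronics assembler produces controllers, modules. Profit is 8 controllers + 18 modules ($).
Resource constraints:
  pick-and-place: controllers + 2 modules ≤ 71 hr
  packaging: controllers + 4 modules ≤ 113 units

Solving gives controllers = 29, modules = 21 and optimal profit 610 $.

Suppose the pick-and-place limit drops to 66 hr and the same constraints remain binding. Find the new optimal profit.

575

Check each constraint at x*: pick-and-place 71/71 (tight); packaging 113/113 (tight).
From A_Bᵀ y = c: 1·y_pick-and-place + 1·y_packaging = 8; 2·y_pick-and-place + 4·y_packaging = 18.
This yields shadow prices y_pick-and-place = 7, y_packaging = 1.
Δz = y_pick-and-place·Δb = 7 × (-5) = -35, so new z* = 610 − 35 = 575.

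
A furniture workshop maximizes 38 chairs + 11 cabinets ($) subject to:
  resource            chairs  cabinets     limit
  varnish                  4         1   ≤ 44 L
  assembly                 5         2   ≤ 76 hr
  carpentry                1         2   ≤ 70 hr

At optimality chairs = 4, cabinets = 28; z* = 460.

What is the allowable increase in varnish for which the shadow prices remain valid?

Binding constraints: varnish, assembly. The basis is B = [[4,1],[5,2]] with det 3.
Per unit increase in varnish, x* moves by d = (0.6667, -1.6667).
The basis stays optimal until cabinets reaches 0; allowable increase = 16.8 L.

16.8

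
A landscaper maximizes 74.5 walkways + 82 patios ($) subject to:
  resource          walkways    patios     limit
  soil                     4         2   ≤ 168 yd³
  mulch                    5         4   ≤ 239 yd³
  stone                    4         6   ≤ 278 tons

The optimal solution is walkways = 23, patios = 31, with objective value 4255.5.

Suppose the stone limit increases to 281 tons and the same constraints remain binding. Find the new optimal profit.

Binding: mulch and stone. Non-binding: soil (14 unused).
Since soil is not tight, its dual is 0.
From A_Bᵀ y = c: 5·y_mulch + 4·y_stone = 74.5; 4·y_mulch + 6·y_stone = 82.
Solving: y_mulch = 8.5, y_stone = 8.
Δz = y_stone·Δb = 8 × (3) = 24, so new z* = 4255.5 + 24 = 4279.5.

4279.5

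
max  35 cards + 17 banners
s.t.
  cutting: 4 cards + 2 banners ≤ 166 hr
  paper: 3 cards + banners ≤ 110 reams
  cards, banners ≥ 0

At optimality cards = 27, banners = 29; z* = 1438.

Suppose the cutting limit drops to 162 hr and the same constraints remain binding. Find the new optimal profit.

1406

At the optimum: cutting uses 166 of 166 (binding); paper uses 110 of 110 (binding).
Dual feasibility on the basic columns requires 4·y_cutting + 3·y_paper = 35, 2·y_cutting + 1·y_paper = 17.
→ y_cutting = 8 and y_paper = 1.
Δz = y_cutting·Δb = 8 × (-4) = -32, so new z* = 1438 − 32 = 1406.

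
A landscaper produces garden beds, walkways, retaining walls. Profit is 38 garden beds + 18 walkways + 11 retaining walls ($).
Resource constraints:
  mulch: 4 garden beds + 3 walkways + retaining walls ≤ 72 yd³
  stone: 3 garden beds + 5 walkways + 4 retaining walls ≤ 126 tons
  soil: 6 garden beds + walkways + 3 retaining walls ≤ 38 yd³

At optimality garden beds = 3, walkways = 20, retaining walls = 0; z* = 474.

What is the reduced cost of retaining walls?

-3

Binding: mulch and soil. Non-binding: stone (17 unused).
By complementary slackness, y = 0 for the non-binding constraint.
The binding rows give the dual system: 4·y_mulch + 6·y_soil = 38 and 3·y_mulch + 1·y_soil = 18.
→ y_mulch = 5 and y_soil = 3.
Reduced cost of retaining walls: c₃ − yᵀa₃ = 11 − (5·1 + 3·3) = 11 − 14 = -3.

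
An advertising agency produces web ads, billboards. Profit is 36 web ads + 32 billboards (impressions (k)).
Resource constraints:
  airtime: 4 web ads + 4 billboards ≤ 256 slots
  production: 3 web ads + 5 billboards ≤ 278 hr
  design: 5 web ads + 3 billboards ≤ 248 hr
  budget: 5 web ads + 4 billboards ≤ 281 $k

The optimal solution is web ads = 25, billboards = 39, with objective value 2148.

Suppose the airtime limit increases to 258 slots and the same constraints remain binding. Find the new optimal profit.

2156

At the optimum: airtime uses 256 of 256 (binding); production uses 270 of 278 (slack = 8); design uses 242 of 248 (slack = 6); budget uses 281 of 281 (binding).
Slack constraints have shadow price 0 (complementary slackness).
Dual feasibility on the basic columns requires 4·y_airtime + 5·y_budget = 36, 4·y_airtime + 4·y_budget = 32.
Solving: y_airtime = 4, y_budget = 4.
Δz = y_airtime·Δb = 4 × (2) = 8, so new z* = 2148 + 8 = 2156.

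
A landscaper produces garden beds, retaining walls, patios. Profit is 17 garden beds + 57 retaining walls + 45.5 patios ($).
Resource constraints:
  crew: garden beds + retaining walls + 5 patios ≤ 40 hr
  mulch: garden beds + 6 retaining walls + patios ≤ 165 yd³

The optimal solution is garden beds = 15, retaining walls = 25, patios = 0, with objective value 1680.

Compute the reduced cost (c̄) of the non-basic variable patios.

At the optimum: crew uses 40 of 40 (binding); mulch uses 165 of 165 (binding).
From A_Bᵀ y = c: 1·y_crew + 1·y_mulch = 17; 1·y_crew + 6·y_mulch = 57.
→ y_crew = 9 and y_mulch = 8.
Reduced cost of patios: c₃ − yᵀa₃ = 45.5 − (9·5 + 8·1) = 45.5 − 53 = -7.5.

-7.5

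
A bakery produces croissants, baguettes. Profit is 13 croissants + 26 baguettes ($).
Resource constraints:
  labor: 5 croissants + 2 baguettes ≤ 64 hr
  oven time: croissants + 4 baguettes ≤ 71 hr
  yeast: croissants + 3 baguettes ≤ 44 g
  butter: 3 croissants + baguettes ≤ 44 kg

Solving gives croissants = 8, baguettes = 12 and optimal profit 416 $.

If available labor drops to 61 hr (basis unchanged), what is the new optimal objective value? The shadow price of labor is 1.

Δb = -3, so new z* = 416 + (1)·(-3) = 416 − 3 = 413.

413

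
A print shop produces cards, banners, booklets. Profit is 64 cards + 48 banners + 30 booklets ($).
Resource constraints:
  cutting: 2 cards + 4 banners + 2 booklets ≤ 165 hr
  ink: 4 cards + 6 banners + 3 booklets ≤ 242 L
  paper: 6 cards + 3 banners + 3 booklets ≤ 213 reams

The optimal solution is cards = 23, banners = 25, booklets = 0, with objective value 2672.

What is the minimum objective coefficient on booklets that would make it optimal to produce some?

36

Binding: ink and paper. Non-binding: cutting (19 unused).
Since cutting is not tight, its dual is 0.
Dual feasibility on the basic columns requires 4·y_ink + 6·y_paper = 64, 6·y_ink + 3·y_paper = 48.
Solving: y_ink = 4, y_paper = 8.
booklets enters the basis when its profit ≥ yᵀa₃ = 4·3 + 8·3 = 36.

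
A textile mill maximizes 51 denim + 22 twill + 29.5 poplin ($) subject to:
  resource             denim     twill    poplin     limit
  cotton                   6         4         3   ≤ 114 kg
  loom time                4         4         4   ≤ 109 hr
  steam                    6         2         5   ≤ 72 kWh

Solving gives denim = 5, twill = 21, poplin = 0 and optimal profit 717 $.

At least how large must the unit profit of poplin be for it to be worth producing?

Check each constraint at x*: cotton 114/114 (tight); loom time 104/109 (slack 5); steam 72/72 (tight).
Slack constraints have shadow price 0 (complementary slackness).
From A_Bᵀ y = c: 6·y_cotton + 6·y_steam = 51; 4·y_cotton + 2·y_steam = 22.
→ y_cotton = 2.5 and y_steam = 6.
poplin enters the basis when its profit ≥ yᵀa₃ = 2.5·3 + 6·5 = 37.5.

37.5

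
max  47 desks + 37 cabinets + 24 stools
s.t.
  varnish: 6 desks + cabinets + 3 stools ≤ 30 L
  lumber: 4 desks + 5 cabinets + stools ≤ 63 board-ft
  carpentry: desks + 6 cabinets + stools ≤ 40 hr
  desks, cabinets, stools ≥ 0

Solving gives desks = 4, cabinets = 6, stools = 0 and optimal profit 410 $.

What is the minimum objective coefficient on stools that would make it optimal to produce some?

At the optimum: varnish uses 30 of 30 (binding); lumber uses 46 of 63 (slack = 17); carpentry uses 40 of 40 (binding).
Since lumber is not tight, its dual is 0.
From A_Bᵀ y = c: 6·y_varnish + 1·y_carpentry = 47; 1·y_varnish + 6·y_carpentry = 37.
This yields shadow prices y_varnish = 7, y_carpentry = 5.
stools enters the basis when its profit ≥ yᵀa₃ = 7·3 + 5·1 = 26.

26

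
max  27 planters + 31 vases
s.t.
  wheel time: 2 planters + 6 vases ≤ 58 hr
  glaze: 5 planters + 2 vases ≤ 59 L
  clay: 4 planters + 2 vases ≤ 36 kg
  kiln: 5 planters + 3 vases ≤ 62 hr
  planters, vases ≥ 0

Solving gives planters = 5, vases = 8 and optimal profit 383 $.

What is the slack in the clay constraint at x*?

clay used = 4·5 + 2·8 = 36; slack = 36 − 36 = 0.

0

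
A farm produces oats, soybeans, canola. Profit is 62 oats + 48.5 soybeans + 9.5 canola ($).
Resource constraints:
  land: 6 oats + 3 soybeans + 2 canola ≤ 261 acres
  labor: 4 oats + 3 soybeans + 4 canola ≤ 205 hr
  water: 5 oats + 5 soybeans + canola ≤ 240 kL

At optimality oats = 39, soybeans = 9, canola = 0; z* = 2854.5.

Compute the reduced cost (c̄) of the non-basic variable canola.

Binding: land and water. Non-binding: labor (22 unused).
By complementary slackness, y = 0 for the non-binding constraint.
From A_Bᵀ y = c: 6·y_land + 5·y_water = 62; 3·y_land + 5·y_water = 48.5.
This yields shadow prices y_land = 4.5, y_water = 7.
Reduced cost of canola: c₃ − yᵀa₃ = 9.5 − (4.5·2 + 7·1) = 9.5 − 16 = -6.5.

-6.5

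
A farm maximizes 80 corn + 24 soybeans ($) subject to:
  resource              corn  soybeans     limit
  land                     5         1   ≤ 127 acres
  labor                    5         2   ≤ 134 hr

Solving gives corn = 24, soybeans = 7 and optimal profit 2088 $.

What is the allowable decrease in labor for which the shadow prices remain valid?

7

Binding constraints: land, labor. The basis is B = [[5,1],[5,2]] with det 5.
Per unit decrease in labor, x* moves by d = (0.2, -1).
The basis stays optimal until soybeans reaches 0; allowable decrease = 7 hr.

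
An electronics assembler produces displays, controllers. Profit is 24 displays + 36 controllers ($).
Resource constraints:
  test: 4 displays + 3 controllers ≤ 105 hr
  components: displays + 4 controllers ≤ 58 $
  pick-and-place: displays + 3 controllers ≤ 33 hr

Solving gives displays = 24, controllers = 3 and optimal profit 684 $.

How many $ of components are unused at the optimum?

22

components used = 1·24 + 4·3 = 36; slack = 58 − 36 = 22.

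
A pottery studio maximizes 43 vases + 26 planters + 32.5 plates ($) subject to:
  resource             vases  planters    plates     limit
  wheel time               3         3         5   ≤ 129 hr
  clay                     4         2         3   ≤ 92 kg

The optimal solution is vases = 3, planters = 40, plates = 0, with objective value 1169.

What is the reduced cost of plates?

Check each constraint at x*: wheel time 129/129 (tight); clay 92/92 (tight).
The binding rows give the dual system: 3·y_wheel time + 4·y_clay = 43 and 3·y_wheel time + 2·y_clay = 26.
Solving: y_wheel time = 3, y_clay = 8.5.
Reduced cost of plates: c₃ − yᵀa₃ = 32.5 − (3·5 + 8.5·3) = 32.5 − 40.5 = -8.

-8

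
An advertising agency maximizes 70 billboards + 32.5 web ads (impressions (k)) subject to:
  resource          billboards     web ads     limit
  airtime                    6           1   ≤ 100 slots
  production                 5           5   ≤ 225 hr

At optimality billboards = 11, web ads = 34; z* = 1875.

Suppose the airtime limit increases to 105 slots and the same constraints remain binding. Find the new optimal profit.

At the optimum: airtime uses 100 of 100 (binding); production uses 225 of 225 (binding).
The binding rows give the dual system: 6·y_airtime + 5·y_production = 70 and 1·y_airtime + 5·y_production = 32.5.
Solving: y_airtime = 7.5, y_production = 5.
Δz = y_airtime·Δb = 7.5 × (5) = 37.5, so new z* = 1875 + 37.5 = 1912.5.

1912.5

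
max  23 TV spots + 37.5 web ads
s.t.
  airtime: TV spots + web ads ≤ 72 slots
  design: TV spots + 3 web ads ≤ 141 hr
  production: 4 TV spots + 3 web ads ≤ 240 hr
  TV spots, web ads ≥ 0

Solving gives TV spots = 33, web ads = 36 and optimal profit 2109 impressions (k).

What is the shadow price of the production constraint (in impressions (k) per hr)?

3.5

Check each constraint at x*: airtime 69/72 (slack 3); design 141/141 (tight); production 240/240 (tight).
By complementary slackness, y = 0 for the non-binding constraint.
The binding rows give the dual system: 1·y_design + 4·y_production = 23 and 3·y_design + 3·y_production = 37.5.
Solving: y_design = 9, y_production = 3.5.
Shadow price of production = 3.5.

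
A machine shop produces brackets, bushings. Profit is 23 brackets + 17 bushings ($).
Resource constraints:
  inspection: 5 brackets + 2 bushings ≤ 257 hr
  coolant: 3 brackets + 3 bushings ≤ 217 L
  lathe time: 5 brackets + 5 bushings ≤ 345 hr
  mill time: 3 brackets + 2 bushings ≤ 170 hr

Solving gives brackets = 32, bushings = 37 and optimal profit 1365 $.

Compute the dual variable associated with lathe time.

1

Check each constraint at x*: inspection 234/257 (slack 23); coolant 207/217 (slack 10); lathe time 345/345 (tight); mill time 170/170 (tight).
Since inspection, coolant are not tight, their duals are 0.
The binding rows give the dual system: 5·y_lathe time + 3·y_mill time = 23 and 5·y_lathe time + 2·y_mill time = 17.
Solving: y_lathe time = 1, y_mill time = 6.
Shadow price of lathe time = 1.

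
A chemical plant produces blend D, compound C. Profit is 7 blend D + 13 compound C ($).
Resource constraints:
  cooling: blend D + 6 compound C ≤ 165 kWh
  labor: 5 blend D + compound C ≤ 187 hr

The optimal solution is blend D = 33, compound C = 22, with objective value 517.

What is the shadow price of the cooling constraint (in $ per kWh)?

2

At the optimum: cooling uses 165 of 165 (binding); labor uses 187 of 187 (binding).
Dual feasibility on the basic columns requires 1·y_cooling + 5·y_labor = 7, 6·y_cooling + 1·y_labor = 13.
This yields shadow prices y_cooling = 2, y_labor = 1.
Shadow price of cooling = 2.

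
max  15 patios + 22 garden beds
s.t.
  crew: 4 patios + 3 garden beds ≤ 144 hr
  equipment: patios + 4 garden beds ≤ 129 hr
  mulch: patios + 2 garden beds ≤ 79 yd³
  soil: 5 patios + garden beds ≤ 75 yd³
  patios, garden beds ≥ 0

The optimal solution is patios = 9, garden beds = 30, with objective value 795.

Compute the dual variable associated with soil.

Binding: equipment and soil. Non-binding: crew (18 unused), mulch (10 unused).
Since crew, mulch are not tight, their duals are 0.
From A_Bᵀ y = c: 1·y_equipment + 5·y_soil = 15; 4·y_equipment + 1·y_soil = 22.
Solving: y_equipment = 5, y_soil = 2.
Shadow price of soil = 2.

2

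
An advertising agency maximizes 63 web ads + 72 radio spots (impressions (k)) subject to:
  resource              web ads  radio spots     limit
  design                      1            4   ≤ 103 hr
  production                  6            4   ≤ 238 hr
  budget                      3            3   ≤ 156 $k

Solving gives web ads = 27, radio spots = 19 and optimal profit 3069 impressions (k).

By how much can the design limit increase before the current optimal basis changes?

60

Binding constraints: design, production. The basis is B = [[1,4],[6,4]] with det -20.
Per unit increase in design, x* moves by d = (-0.2, 0.3).
The basis stays optimal until budget becomes binding; allowable increase = 60 hr.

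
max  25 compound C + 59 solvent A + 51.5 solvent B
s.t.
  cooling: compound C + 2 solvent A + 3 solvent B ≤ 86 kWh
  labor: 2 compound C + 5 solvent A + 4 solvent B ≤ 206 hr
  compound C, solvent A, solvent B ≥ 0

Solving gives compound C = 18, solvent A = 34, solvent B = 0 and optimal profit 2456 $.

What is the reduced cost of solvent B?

Check each constraint at x*: cooling 86/86 (tight); labor 206/206 (tight).
Dual feasibility on the basic columns requires 1·y_cooling + 2·y_labor = 25, 2·y_cooling + 5·y_labor = 59.
→ y_cooling = 7 and y_labor = 9.
Reduced cost of solvent B: c₃ − yᵀa₃ = 51.5 − (7·3 + 9·4) = 51.5 − 57 = -5.5.

-5.5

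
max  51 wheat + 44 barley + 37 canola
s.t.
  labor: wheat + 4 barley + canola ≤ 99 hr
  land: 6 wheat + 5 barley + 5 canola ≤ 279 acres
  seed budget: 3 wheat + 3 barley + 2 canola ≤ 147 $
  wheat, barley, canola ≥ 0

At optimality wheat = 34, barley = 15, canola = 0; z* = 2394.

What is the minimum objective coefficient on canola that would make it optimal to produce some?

41

Binding: land and seed budget. Non-binding: labor (5 unused).
Since labor is not tight, its dual is 0.
The binding rows give the dual system: 6·y_land + 3·y_seed budget = 51 and 5·y_land + 3·y_seed budget = 44.
This yields shadow prices y_land = 7, y_seed budget = 3.
canola enters the basis when its profit ≥ yᵀa₃ = 7·5 + 3·2 = 41.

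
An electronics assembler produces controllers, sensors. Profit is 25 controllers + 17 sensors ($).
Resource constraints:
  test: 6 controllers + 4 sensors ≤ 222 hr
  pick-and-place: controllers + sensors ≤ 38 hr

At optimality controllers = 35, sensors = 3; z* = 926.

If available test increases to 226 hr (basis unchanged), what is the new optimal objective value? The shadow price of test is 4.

Δb = 4, so new z* = 926 + (4)·(4) = 926 + 16 = 942.

942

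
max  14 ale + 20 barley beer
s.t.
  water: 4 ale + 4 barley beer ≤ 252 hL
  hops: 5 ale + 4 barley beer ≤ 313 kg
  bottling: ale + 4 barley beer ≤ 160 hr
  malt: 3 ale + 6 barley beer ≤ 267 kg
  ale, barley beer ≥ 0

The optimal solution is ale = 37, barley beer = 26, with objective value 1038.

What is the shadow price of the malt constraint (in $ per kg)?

Check each constraint at x*: water 252/252 (tight); hops 289/313 (slack 24); bottling 141/160 (slack 19); malt 267/267 (tight).
Slack constraints have shadow price 0 (complementary slackness).
Dual feasibility on the basic columns requires 4·y_water + 3·y_malt = 14, 4·y_water + 6·y_malt = 20.
This yields shadow prices y_water = 2, y_malt = 2.
Shadow price of malt = 2.

2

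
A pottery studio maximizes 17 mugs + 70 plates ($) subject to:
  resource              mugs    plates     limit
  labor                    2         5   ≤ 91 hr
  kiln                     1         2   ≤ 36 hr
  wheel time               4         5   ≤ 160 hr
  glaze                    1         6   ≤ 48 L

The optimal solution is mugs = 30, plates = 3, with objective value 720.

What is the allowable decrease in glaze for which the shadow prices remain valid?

Binding constraints: kiln, glaze. The basis is B = [[1,2],[1,6]] with det 4.
Per unit decrease in glaze, x* moves by d = (0.5, -0.25).
The basis stays optimal until plates reaches 0; allowable decrease = 12 L.

12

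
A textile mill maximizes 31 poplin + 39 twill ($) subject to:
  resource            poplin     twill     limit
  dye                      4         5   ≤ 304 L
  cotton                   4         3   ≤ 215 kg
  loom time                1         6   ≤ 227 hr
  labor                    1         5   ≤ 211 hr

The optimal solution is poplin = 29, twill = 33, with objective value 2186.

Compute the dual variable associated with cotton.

At the optimum: dye uses 281 of 304 (slack = 23); cotton uses 215 of 215 (binding); loom time uses 227 of 227 (binding); labor uses 194 of 211 (slack = 17).
By complementary slackness, y = 0 for the non-binding constraints.
Dual feasibility on the basic columns requires 4·y_cotton + 1·y_loom time = 31, 3·y_cotton + 6·y_loom time = 39.
Solving: y_cotton = 7, y_loom time = 3.
Shadow price of cotton = 7.

7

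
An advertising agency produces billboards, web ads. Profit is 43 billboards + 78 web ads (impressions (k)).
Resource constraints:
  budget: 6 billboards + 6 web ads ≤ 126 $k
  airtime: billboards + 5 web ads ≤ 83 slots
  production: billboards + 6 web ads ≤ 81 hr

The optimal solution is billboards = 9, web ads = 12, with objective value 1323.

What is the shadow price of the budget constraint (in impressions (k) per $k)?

Binding: budget and production. Non-binding: airtime (14 unused).
Slack constraints have shadow price 0 (complementary slackness).
Dual feasibility on the basic columns requires 6·y_budget + 1·y_production = 43, 6·y_budget + 6·y_production = 78.
This yields shadow prices y_budget = 6, y_production = 7.
Shadow price of budget = 6.

6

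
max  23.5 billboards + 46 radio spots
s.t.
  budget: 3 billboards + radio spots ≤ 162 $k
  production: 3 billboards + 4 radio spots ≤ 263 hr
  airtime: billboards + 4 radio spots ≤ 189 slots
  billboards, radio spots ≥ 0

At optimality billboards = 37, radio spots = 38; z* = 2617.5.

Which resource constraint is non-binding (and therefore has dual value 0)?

budget: 149/162 (slack 13)
production: 263/263 (binding)
airtime: 189/189 (binding)
By complementary slackness, a constraint with positive slack has shadow price 0 → budget.

budget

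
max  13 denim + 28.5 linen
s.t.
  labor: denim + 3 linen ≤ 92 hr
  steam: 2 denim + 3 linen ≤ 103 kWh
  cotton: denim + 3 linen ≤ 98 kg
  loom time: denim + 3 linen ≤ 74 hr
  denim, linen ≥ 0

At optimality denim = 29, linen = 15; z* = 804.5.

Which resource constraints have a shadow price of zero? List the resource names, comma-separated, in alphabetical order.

labor: 74/92 (slack 18)
steam: 103/103 (binding)
cotton: 74/98 (slack 24)
loom time: 74/74 (binding)
By complementary slackness, a constraint with positive slack has shadow price 0 → cotton, labor.

cotton, labor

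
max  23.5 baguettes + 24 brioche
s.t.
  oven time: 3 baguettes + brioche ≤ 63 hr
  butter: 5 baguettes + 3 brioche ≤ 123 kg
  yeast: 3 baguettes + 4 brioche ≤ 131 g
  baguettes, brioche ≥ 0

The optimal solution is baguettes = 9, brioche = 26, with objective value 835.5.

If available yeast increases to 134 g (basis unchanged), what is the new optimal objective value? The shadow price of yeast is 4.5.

Δb = 3, so new z* = 835.5 + (4.5)·(3) = 835.5 + 13.5 = 849.

849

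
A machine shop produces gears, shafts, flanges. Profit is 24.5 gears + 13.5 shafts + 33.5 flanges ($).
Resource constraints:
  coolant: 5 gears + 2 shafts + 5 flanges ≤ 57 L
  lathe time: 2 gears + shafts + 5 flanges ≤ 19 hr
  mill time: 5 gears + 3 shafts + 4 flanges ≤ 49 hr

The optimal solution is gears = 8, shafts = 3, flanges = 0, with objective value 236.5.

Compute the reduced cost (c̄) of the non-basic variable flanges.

Check each constraint at x*: coolant 46/57 (slack 11); lathe time 19/19 (tight); mill time 49/49 (tight).
Since coolant is not tight, its dual is 0.
Dual feasibility on the basic columns requires 2·y_lathe time + 5·y_mill time = 24.5, 1·y_lathe time + 3·y_mill time = 13.5.
→ y_lathe time = 6 and y_mill time = 2.5.
Reduced cost of flanges: c₃ − yᵀa₃ = 33.5 − (6·5 + 2.5·4) = 33.5 − 40 = -6.5.

-6.5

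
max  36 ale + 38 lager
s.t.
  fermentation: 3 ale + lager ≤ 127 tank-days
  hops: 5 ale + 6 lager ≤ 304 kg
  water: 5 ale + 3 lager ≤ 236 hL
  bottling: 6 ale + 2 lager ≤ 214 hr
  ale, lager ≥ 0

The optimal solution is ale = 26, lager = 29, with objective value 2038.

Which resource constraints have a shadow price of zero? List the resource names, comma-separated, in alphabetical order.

fermentation: 107/127 (slack 20)
hops: 304/304 (binding)
water: 217/236 (slack 19)
bottling: 214/214 (binding)
By complementary slackness, a constraint with positive slack has shadow price 0 → fermentation, water.

fermentation, water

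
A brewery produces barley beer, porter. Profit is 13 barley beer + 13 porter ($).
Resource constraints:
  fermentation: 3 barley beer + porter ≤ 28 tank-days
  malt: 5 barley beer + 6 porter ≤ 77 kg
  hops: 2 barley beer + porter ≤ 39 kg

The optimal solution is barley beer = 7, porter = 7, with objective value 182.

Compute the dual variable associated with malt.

At the optimum: fermentation uses 28 of 28 (binding); malt uses 77 of 77 (binding); hops uses 21 of 39 (slack = 18).
Since hops is not tight, its dual is 0.
The binding rows give the dual system: 3·y_fermentation + 5·y_malt = 13 and 1·y_fermentation + 6·y_malt = 13.
→ y_fermentation = 1 and y_malt = 2.
Shadow price of malt = 2.

2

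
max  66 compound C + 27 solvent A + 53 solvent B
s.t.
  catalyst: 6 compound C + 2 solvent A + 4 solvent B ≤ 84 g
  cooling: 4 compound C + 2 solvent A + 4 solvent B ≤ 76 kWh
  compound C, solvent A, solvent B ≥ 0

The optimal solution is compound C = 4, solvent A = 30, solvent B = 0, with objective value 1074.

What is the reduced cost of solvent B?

-1

Check each constraint at x*: catalyst 84/84 (tight); cooling 76/76 (tight).
Dual feasibility on the basic columns requires 6·y_catalyst + 4·y_cooling = 66, 2·y_catalyst + 2·y_cooling = 27.
This yields shadow prices y_catalyst = 6, y_cooling = 7.5.
Reduced cost of solvent B: c₃ − yᵀa₃ = 53 − (6·4 + 7.5·4) = 53 − 54 = -1.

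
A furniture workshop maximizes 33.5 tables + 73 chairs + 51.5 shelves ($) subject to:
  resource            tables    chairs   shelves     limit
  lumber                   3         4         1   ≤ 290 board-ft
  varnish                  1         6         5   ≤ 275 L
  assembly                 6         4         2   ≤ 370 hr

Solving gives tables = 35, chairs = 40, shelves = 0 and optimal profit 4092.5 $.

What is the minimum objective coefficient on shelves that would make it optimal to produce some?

55.5

Binding: varnish and assembly. Non-binding: lumber (25 unused).
Slack constraints have shadow price 0 (complementary slackness).
From A_Bᵀ y = c: 1·y_varnish + 6·y_assembly = 33.5; 6·y_varnish + 4·y_assembly = 73.
This yields shadow prices y_varnish = 9.5, y_assembly = 4.
shelves enters the basis when its profit ≥ yᵀa₃ = 9.5·5 + 4·2 = 55.5.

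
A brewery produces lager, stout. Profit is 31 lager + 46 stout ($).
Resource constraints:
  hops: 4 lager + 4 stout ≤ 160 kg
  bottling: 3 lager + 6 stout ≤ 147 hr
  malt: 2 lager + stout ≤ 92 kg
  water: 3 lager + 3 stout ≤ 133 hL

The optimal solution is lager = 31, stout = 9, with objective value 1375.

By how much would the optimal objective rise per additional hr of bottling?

5

At the optimum: hops uses 160 of 160 (binding); bottling uses 147 of 147 (binding); malt uses 71 of 92 (slack = 21); water uses 120 of 133 (slack = 13).
Since malt, water are not tight, their duals are 0.
From A_Bᵀ y = c: 4·y_hops + 3·y_bottling = 31; 4·y_hops + 6·y_bottling = 46.
→ y_hops = 4 and y_bottling = 5.
Shadow price of bottling = 5.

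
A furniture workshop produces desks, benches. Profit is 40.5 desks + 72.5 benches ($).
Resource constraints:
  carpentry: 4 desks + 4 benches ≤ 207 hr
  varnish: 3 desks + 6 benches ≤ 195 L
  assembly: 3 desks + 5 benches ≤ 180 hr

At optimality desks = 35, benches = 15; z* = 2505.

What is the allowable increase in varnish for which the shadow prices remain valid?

21

Binding constraints: varnish, assembly. The basis is B = [[3,6],[3,5]] with det -3.
Per unit increase in varnish, x* moves by d = (-1.6667, 1).
The basis stays optimal until desks reaches 0; allowable increase = 21 L.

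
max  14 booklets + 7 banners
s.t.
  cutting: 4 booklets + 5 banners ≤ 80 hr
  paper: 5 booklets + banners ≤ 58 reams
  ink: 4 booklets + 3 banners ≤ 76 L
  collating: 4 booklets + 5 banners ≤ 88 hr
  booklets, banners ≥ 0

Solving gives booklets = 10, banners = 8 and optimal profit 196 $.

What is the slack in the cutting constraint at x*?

cutting used = 4·10 + 5·8 = 80; slack = 80 − 80 = 0.

0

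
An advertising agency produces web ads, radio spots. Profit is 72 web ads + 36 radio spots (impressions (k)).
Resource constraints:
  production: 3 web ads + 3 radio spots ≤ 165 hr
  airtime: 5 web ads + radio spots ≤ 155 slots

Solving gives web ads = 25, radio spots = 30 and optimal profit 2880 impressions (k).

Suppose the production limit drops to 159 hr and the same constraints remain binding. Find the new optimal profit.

At the optimum: production uses 165 of 165 (binding); airtime uses 155 of 155 (binding).
The binding rows give the dual system: 3·y_production + 5·y_airtime = 72 and 3·y_production + 1·y_airtime = 36.
→ y_production = 9 and y_airtime = 9.
Δz = y_production·Δb = 9 × (-6) = -54, so new z* = 2880 − 54 = 2826.

2826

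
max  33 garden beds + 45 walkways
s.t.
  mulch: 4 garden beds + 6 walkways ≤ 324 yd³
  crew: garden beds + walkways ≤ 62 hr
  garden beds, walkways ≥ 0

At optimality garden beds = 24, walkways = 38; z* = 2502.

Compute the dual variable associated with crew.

9

Both mulch and crew are binding at x*.
From A_Bᵀ y = c: 4·y_mulch + 1·y_crew = 33; 6·y_mulch + 1·y_crew = 45.
This yields shadow prices y_mulch = 6, y_crew = 9.
Shadow price of crew = 9.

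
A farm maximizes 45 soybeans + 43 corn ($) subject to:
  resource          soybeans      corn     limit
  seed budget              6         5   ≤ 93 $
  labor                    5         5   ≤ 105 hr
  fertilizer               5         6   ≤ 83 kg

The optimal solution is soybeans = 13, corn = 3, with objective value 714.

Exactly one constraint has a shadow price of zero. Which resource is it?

labor

seed budget: 93/93 (binding)
labor: 80/105 (slack 25)
fertilizer: 83/83 (binding)
By complementary slackness, a constraint with positive slack has shadow price 0 → labor.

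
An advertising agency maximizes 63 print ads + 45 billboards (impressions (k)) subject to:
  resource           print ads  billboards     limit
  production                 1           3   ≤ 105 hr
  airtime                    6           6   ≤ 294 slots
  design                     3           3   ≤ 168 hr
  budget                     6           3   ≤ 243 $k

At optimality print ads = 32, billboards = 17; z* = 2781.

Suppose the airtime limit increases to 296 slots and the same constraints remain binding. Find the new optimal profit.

At the optimum: production uses 83 of 105 (slack = 22); airtime uses 294 of 294 (binding); design uses 147 of 168 (slack = 21); budget uses 243 of 243 (binding).
Since production, design are not tight, their duals are 0.
The binding rows give the dual system: 6·y_airtime + 6·y_budget = 63 and 6·y_airtime + 3·y_budget = 45.
→ y_airtime = 4.5 and y_budget = 6.
Δz = y_airtime·Δb = 4.5 × (2) = 9, so new z* = 2781 + 9 = 2790.

2790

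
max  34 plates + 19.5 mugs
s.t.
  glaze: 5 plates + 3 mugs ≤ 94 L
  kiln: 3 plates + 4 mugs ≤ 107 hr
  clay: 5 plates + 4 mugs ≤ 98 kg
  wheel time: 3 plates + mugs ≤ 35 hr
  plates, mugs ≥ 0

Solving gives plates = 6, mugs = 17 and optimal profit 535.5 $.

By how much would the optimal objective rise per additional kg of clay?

3.5

At the optimum: glaze uses 81 of 94 (slack = 13); kiln uses 86 of 107 (slack = 21); clay uses 98 of 98 (binding); wheel time uses 35 of 35 (binding).
Slack constraints have shadow price 0 (complementary slackness).
From A_Bᵀ y = c: 5·y_clay + 3·y_wheel time = 34; 4·y_clay + 1·y_wheel time = 19.5.
This yields shadow prices y_clay = 3.5, y_wheel time = 5.5.
Shadow price of clay = 3.5.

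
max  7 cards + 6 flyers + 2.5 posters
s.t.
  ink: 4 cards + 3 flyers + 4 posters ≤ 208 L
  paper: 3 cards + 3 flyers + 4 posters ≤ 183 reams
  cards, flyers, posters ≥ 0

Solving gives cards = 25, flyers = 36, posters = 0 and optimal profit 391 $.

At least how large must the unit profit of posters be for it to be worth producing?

Both ink and paper are binding at x*.
From A_Bᵀ y = c: 4·y_ink + 3·y_paper = 7; 3·y_ink + 3·y_paper = 6.
Solving: y_ink = 1, y_paper = 1.
posters enters the basis when its profit ≥ yᵀa₃ = 1·4 + 1·4 = 8.

8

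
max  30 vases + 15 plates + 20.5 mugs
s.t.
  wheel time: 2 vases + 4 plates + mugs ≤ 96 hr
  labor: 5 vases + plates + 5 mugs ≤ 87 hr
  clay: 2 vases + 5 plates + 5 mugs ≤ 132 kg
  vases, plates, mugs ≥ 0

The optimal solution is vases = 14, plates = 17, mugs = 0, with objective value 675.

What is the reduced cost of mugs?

At the optimum: wheel time uses 96 of 96 (binding); labor uses 87 of 87 (binding); clay uses 113 of 132 (slack = 19).
Since clay is not tight, its dual is 0.
From A_Bᵀ y = c: 2·y_wheel time + 5·y_labor = 30; 4·y_wheel time + 1·y_labor = 15.
Solving: y_wheel time = 2.5, y_labor = 5.
Reduced cost of mugs: c₃ − yᵀa₃ = 20.5 − (2.5·1 + 5·5) = 20.5 − 27.5 = -7.

-7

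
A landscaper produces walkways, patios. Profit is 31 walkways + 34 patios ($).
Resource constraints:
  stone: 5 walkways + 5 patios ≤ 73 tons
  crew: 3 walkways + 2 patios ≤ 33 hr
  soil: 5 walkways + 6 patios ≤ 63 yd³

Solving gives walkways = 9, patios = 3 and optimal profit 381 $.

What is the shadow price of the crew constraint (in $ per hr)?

2

Check each constraint at x*: stone 60/73 (slack 13); crew 33/33 (tight); soil 63/63 (tight).
Slack constraints have shadow price 0 (complementary slackness).
The binding rows give the dual system: 3·y_crew + 5·y_soil = 31 and 2·y_crew + 6·y_soil = 34.
Solving: y_crew = 2, y_soil = 5.
Shadow price of crew = 2.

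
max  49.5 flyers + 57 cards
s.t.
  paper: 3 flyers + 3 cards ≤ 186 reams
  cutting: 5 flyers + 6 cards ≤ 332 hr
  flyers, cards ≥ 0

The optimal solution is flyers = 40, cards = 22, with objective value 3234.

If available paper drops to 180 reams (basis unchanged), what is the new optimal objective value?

3210

Check each constraint at x*: paper 186/186 (tight); cutting 332/332 (tight).
From A_Bᵀ y = c: 3·y_paper + 5·y_cutting = 49.5; 3·y_paper + 6·y_cutting = 57.
This yields shadow prices y_paper = 4, y_cutting = 7.5.
Δz = y_paper·Δb = 4 × (-6) = -24, so new z* = 3234 − 24 = 3210.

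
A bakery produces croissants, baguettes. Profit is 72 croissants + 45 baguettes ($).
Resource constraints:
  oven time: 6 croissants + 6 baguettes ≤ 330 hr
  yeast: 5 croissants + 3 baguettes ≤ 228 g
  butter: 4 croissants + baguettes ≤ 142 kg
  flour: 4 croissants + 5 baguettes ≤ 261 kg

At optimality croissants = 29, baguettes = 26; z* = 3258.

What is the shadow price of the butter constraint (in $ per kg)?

9

At the optimum: oven time uses 330 of 330 (binding); yeast uses 223 of 228 (slack = 5); butter uses 142 of 142 (binding); flour uses 246 of 261 (slack = 15).
Slack constraints have shadow price 0 (complementary slackness).
Dual feasibility on the basic columns requires 6·y_oven time + 4·y_butter = 72, 6·y_oven time + 1·y_butter = 45.
This yields shadow prices y_oven time = 6, y_butter = 9.
Shadow price of butter = 9.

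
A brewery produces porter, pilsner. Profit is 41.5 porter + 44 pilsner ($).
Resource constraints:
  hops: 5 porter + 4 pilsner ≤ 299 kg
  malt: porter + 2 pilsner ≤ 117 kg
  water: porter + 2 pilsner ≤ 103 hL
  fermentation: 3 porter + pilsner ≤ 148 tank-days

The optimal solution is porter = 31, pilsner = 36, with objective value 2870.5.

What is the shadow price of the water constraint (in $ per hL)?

Binding: hops and water. Non-binding: malt (14 unused), fermentation (19 unused).
Slack constraints have shadow price 0 (complementary slackness).
Dual feasibility on the basic columns requires 5·y_hops + 1·y_water = 41.5, 4·y_hops + 2·y_water = 44.
→ y_hops = 6.5 and y_water = 9.
Shadow price of water = 9.

9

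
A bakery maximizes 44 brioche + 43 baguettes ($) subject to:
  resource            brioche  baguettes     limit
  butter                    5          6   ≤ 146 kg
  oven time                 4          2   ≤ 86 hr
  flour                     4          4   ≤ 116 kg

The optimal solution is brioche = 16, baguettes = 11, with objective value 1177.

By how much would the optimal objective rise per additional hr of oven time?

At the optimum: butter uses 146 of 146 (binding); oven time uses 86 of 86 (binding); flour uses 108 of 116 (slack = 8).
Slack constraints have shadow price 0 (complementary slackness).
The binding rows give the dual system: 5·y_butter + 4·y_oven time = 44 and 6·y_butter + 2·y_oven time = 43.
This yields shadow prices y_butter = 6, y_oven time = 3.5.
Shadow price of oven time = 3.5.

3.5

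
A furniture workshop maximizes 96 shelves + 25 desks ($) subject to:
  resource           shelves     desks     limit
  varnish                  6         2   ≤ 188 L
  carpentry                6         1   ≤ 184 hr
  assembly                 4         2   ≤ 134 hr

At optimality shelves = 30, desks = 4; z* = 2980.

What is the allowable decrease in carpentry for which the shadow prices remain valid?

Binding constraints: varnish, carpentry. The basis is B = [[6,2],[6,1]] with det -6.
Per unit decrease in carpentry, x* moves by d = (-0.3333, 1).
The basis stays optimal until assembly becomes binding; allowable decrease = 9 hr.

9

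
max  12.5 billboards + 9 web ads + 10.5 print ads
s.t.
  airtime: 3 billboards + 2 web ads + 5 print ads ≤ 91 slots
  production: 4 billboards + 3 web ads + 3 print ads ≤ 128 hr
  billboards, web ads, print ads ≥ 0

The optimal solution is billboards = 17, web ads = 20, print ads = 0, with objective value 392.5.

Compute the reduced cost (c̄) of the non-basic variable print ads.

Check each constraint at x*: airtime 91/91 (tight); production 128/128 (tight).
Dual feasibility on the basic columns requires 3·y_airtime + 4·y_production = 12.5, 2·y_airtime + 3·y_production = 9.
Solving: y_airtime = 1.5, y_production = 2.
Reduced cost of print ads: c₃ − yᵀa₃ = 10.5 − (1.5·5 + 2·3) = 10.5 − 13.5 = -3.

-3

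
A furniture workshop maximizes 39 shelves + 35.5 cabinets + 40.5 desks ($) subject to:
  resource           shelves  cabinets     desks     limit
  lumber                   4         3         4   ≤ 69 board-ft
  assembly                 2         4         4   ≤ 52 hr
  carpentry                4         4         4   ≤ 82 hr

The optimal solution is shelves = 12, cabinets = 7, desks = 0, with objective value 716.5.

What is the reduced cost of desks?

Binding: lumber and assembly. Non-binding: carpentry (6 unused).
Since carpentry is not tight, its dual is 0.
Dual feasibility on the basic columns requires 4·y_lumber + 2·y_assembly = 39, 3·y_lumber + 4·y_assembly = 35.5.
Solving: y_lumber = 8.5, y_assembly = 2.5.
Reduced cost of desks: c₃ − yᵀa₃ = 40.5 − (8.5·4 + 2.5·4) = 40.5 − 44 = -3.5.

-3.5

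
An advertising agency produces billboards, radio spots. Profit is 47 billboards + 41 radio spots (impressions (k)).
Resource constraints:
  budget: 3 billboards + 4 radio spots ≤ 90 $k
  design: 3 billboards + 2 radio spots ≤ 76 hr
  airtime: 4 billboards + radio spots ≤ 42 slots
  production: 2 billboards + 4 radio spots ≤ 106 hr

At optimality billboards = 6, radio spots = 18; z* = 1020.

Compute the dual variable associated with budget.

9

At the optimum: budget uses 90 of 90 (binding); design uses 54 of 76 (slack = 22); airtime uses 42 of 42 (binding); production uses 84 of 106 (slack = 22).
Slack constraints have shadow price 0 (complementary slackness).
Dual feasibility on the basic columns requires 3·y_budget + 4·y_airtime = 47, 4·y_budget + 1·y_airtime = 41.
This yields shadow prices y_budget = 9, y_airtime = 5.
Shadow price of budget = 9.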